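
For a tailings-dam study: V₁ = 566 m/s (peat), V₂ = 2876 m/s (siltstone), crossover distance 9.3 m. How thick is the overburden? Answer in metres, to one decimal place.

3.8 m

h = (x_cross/2)·√((V₂−V₁)/(V₂+V₁)).
(V₂−V₁)/(V₂+V₁) = (2876−566)/(2876+566) = 0.6711; √ = 0.8192.
h = (9.3/2)·0.8192 = 3.81 m.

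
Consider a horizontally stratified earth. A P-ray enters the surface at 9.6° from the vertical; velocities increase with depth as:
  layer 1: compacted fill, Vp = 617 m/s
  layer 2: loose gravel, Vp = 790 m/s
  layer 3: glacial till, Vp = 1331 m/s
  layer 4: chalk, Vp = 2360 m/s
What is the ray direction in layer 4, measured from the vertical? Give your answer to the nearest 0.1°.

39.6°

Ray parameter p = sin 9.6° / 617 = 2.7029e-04 s/m.
sin θ_4 = p·V_4 = 2.7029e-04 × 2360 = 0.6379.
θ_4 = arcsin 0.6379 = 39.63°.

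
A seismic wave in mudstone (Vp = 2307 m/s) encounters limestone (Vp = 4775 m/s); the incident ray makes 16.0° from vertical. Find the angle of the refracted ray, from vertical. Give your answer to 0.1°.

34.8°

sin θ₁/V₁ = sin θ₂/V₂ ⇒ sin θ₂ = 4775·sin 16.0°/2307 = 4775·0.2756/2307 = 0.5705.
θ₂ = sin⁻¹(0.5705) = 34.79° (from vertical).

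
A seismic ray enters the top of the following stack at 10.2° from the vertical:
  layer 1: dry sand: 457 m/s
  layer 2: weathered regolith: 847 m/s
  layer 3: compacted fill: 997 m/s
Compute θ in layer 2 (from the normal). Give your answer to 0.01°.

19.16°

Snell's law across each interface conserves sin θ / V, so sin θ_2 = V_2·sin θ₁/V₁.
sin θ_2 = 847 × sin 10.2° / 457 = 0.3282.
θ_2 = arcsin 0.3282 = 19.16°.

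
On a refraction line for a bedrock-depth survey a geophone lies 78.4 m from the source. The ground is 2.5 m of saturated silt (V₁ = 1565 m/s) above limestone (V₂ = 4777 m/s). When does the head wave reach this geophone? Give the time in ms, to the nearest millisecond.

19 ms

θ_c = arcsin(V₁/V₂) = arcsin(1565/4777) = 19.12°, cos θ_c = 0.9448.
Intercept time tᵢ = 2h cos θ_c / V₁ = 2·2.5·0.9448/1565 = 0.00302 s.
t = x/V₂ + tᵢ = 78.4/4777 + 0.00302 = 0.01943 s.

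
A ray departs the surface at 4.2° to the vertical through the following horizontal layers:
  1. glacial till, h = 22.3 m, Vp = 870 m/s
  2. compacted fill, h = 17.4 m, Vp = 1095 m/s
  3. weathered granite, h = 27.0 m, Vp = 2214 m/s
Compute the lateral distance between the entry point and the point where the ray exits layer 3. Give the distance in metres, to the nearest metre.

Ray parameter p = sin 4.2° / 870 m/s = 8.4182e-05 s/m.
Layer 1: θ = 4.20°; offset = 22.3·tan 4.20° = 1.638 m.
Layer 2: sin θ = p·1095 = 0.0922 → θ = 5.29°; offset = 17.4·tan 5.29° = 1.611 m.
Layer 3: sin θ = p·2214 = 0.1864 → θ = 10.74°; offset = 27.0·tan 10.74° = 5.122 m.
Σ offsets = 8.370 m.

8 m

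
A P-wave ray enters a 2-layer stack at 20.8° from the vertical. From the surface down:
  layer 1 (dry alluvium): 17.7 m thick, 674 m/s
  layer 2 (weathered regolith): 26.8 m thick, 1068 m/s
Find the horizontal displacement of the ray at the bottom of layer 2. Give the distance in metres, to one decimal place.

p = sin θ₁/V₁ = sin 20.8°/674 = 5.2686e-04 s/m is conserved through the stack.
Layer 1: θ = 20.80°; offset = 17.7·tan 20.80° = 6.724 m.
Layer 2: sin θ = p·1068 = 0.5627 → θ = 34.24°; offset = 26.8·tan 34.24° = 18.242 m.
Summing the layer offsets gives 24.966 m.

25.0 m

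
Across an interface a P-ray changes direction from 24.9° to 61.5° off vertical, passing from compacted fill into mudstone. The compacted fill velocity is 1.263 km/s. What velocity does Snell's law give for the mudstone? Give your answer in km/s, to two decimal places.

2.64 km/s

Snell's law: sin 24.9°/V₁ = sin 61.5°/V₂.
V₂ = V₁·sin 61.5°/sin 24.9° = 1.263 × 2.0873 = 2.64 km/s.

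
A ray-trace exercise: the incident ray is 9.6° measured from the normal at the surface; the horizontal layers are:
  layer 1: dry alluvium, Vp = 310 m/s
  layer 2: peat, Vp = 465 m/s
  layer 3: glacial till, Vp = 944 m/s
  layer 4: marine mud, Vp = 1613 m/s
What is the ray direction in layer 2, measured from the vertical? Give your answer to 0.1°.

14.5°

Ray parameter p = sin 9.6° / 310 = 5.3796e-04 s/m.
sin θ_2 = p·V_2 = 5.3796e-04 × 465 = 0.2502.
θ_2 = arcsin 0.2502 = 14.49°.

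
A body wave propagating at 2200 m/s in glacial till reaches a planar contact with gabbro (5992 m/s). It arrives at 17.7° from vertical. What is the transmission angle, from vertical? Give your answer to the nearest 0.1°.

55.9°

Snell's law: sin θ₂ = (V₂/V₁)·sin θ₁ = (5992/2200)·sin 17.7° = 0.8281.
θ₂ = sin⁻¹(0.8281) = 55.90° (from vertical).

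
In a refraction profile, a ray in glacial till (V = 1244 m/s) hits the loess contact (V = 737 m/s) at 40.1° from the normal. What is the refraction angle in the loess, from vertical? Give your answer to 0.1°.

Snell's law: sin θ₂ = (V₂/V₁)·sin θ₁ = (737/1244)·sin 40.1° = 0.3816.
θ₂ = sin⁻¹(0.3816) = 22.43° (from vertical).

22.4°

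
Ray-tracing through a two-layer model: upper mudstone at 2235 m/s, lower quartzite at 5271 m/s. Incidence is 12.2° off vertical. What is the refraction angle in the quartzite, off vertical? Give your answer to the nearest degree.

30°

sin θ₁/V₁ = sin θ₂/V₂ ⇒ sin θ₂ = 5271·sin 12.2°/2235 = 5271·0.2113/2235 = 0.4984.
θ₂ = sin⁻¹(0.4984) = 29.89° (from vertical).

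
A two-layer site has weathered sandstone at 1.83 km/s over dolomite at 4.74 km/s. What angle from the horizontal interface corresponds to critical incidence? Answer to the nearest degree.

Critical incidence: sin θ_c = V₁/V₂ = 1.83/4.74 = 0.3861.
θ_c = arcsin 0.3861 = 22.71°.
Measured from the interface: 90° − 22.71° = 67.29°.

67°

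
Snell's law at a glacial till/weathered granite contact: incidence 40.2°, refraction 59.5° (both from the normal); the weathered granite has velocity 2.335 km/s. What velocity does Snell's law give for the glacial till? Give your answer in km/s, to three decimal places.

1.749 km/s

Snell's law: sin 40.2°/V₁ = sin 59.5°/V₂.
V₁ = V₂·sin 40.2°/sin 59.5° = 2.335 × 0.7491 = 1.749 km/s.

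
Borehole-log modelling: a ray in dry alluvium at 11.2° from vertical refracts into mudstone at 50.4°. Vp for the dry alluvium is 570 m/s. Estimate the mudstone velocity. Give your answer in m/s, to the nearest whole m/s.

2261 m/s

sin 11.2° = 0.1942; sin 50.4° = 0.7705.
V₂ = V₁·(sin θ₂/sin θ₁) = 570·(0.7705/0.1942) = 2261.15 m/s.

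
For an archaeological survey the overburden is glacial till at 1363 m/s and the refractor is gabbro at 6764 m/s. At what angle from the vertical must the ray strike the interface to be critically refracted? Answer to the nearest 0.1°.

11.6°

At critical incidence the refracted ray runs along the interface (θ₂ = 90°), so sin θ_c = V₁/V₂.
θ_c = arcsin(1363/6764) = arcsin 0.2015 = 11.63°.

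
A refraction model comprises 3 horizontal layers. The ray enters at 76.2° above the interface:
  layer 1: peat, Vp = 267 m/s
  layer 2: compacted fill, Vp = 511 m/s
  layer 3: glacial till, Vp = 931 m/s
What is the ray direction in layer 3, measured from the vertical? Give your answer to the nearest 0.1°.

From the normal: θ₁ = 90° − 76.2° = 13.8°.
Ray parameter p = sin 13.8° / 267 = 8.9338e-04 s/m.
sin θ_3 = p·V_3 = 8.9338e-04 × 931 = 0.8317.
θ_3 = arcsin 0.8317 = 56.28°.

56.3°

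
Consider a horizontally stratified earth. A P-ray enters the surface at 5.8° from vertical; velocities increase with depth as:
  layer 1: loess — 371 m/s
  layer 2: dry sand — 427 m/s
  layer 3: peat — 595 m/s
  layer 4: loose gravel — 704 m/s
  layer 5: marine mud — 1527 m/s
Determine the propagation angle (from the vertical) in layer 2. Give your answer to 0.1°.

Snell's law across each interface conserves sin θ / V, so sin θ_2 = V_2·sin θ₁/V₁.
sin θ_2 = 427 × sin 5.8° / 371 = 0.1163.
θ_2 = 6.68° from the vertical.

6.7°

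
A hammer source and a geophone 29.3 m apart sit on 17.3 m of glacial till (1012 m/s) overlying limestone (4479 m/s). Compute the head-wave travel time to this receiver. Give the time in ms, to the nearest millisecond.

t = x/V₂ + 2h·√(V₂²−V₁²)/(V₁V₂).
√(V₂²−V₁²) = √(4479²−1012²) = 4363.2 m/s; delay term = 2·17.3·4363.2/(1012·4479) = 0.03331 s.
t = 29.3/4479 + 0.03331 = 0.03985 s.

40 ms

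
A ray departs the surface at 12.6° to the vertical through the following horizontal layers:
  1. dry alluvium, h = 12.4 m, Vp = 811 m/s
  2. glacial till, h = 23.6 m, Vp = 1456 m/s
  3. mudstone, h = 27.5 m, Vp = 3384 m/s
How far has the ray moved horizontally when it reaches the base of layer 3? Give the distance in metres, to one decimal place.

73.3 m

Apply Snell's law at each interface; in layer i the horizontal offset is hᵢ·tan θᵢ.
Layer 1: θ = 12.60°; offset = 12.4·tan 12.60° = 2.772 m.
Layer 2: sin θ = 1456·sin 12.6°/811 = 0.3916, θ = 23.06°; offset = 23.6·tan 23.06° = 10.045 m.
Layer 3: sin θ = 3384·sin 12.6°/811 = 0.9102, θ = 65.54°; offset = 27.5·tan 65.54° = 60.447 m.
Summing the layer offsets gives 73.264 m.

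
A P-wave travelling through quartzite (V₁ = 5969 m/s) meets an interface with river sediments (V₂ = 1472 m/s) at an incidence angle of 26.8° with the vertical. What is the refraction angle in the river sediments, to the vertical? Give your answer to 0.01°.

6.38°

sin θ₁/V₁ = sin θ₂/V₂ ⇒ sin θ₂ = 1472·sin 26.8°/5969 = 1472·0.4509/5969 = 0.1112.
θ₂ = sin⁻¹(0.1112) = 6.38° (from vertical).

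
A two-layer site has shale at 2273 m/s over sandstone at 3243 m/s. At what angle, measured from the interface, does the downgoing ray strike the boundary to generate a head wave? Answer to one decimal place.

45.5°

At critical incidence the refracted ray runs along the interface (θ₂ = 90°), so sin θ_c = V₁/V₂.
θ_c = arcsin(2273/3243) = arcsin 0.7009 = 44.50°.
Measured from the interface: 90° − 44.50° = 45.50°.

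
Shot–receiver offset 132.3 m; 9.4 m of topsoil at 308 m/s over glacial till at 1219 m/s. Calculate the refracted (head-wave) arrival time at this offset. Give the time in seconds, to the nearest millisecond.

t = x/V₂ + 2h·√(V₂²−V₁²)/(V₁V₂).
√(V₂²−V₁²) = √(1219²−308²) = 1179.4 m/s; delay term = 2·9.4·1179.4/(308·1219) = 0.05906 s.
t = 132.3/1219 + 0.05906 = 0.16759 s.

0.168 s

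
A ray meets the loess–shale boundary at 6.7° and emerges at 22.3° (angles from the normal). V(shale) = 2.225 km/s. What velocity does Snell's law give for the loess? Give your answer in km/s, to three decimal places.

0.684 km/s

sin 6.7° = 0.1167; sin 22.3° = 0.3795.
V₁ = V₂·(sin θ₁/sin θ₂) = 2.225·(0.1167/0.3795) = 0.684 km/s.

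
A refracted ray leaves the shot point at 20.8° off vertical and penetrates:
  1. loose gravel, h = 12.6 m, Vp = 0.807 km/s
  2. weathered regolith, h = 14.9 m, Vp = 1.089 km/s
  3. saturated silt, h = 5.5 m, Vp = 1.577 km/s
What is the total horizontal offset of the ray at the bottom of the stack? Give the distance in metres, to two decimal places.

18.22 m

p = sin θ₁/V₁ = sin 20.8°/0.807 = 4.4003e-01 s/km is conserved through the stack.
Layer 1: θ = 20.80°; offset = 12.6·tan 20.80° = 4.7863 m.
Layer 2: sin θ = p·1.089 = 0.4792 → θ = 28.63°; offset = 14.9·tan 28.63° = 8.1349 m.
Layer 3: sin θ = p·1.577 = 0.6939 → θ = 43.94°; offset = 5.5·tan 43.94° = 5.3006 m.
Σ offsets = 18.2217 m.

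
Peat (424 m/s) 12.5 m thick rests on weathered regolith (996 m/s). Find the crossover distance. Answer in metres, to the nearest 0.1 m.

39.4 m

θ_c = arcsin(424/996) = 25.20°, so cos θ_c = 0.9049 and tᵢ = 2h cos θ_c/V₁ = 0.0534 s.
At crossover x/V₁ = x/V₂ + tᵢ ⇒ x = tᵢ/(1/V₁ − 1/V₂) = 0.05335/(2.3585e-03 − 1.0040e-03) = 39.39 m.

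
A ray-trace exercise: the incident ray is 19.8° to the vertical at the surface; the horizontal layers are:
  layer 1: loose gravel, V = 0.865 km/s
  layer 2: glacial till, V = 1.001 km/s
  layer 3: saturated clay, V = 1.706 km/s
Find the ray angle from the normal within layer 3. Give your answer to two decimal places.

41.92°

Ray parameter p = sin 19.8° / 0.865 = 3.9160e-01 s/km.
sin θ_3 = p·V_3 = 3.9160e-01 × 1.706 = 0.6681.
θ_3 = 41.92° from the vertical.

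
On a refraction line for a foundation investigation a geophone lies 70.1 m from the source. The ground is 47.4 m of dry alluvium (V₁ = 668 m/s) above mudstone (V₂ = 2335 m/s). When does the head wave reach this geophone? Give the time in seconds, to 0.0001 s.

θ_c = arcsin(V₁/V₂) = arcsin(668/2335) = 16.62°, cos θ_c = 0.9582.
Intercept time tᵢ = 2h cos θ_c / V₁ = 2·47.4·0.9582/668 = 0.13598 s.
t = x/V₂ + tᵢ = 70.1/2335 + 0.13598 = 0.16601 s.

0.1660 s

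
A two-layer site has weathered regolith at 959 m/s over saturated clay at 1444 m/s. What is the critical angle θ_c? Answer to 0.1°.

At critical incidence the refracted ray runs along the interface (θ₂ = 90°), so sin θ_c = V₁/V₂.
θ_c = arcsin(959/1444) = arcsin 0.6641 = 41.62°.

41.6°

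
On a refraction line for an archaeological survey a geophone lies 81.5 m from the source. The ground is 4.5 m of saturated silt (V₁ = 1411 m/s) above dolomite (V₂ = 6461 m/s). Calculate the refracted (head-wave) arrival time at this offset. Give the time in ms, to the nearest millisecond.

t = x/V₂ + 2h·√(V₂²−V₁²)/(V₁V₂).
√(V₂²−V₁²) = √(6461²−1411²) = 6305.0 m/s; delay term = 2·4.5·6305.0/(1411·6461) = 0.00622 s.
t = 81.5/6461 + 0.00622 = 0.01884 s.

19 ms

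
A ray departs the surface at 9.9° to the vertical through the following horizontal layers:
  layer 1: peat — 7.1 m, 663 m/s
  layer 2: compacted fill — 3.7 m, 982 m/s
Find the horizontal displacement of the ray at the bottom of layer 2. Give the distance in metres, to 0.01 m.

p = sin θ₁/V₁ = sin 9.9°/663 = 2.5932e-04 s/m is conserved through the stack.
Layer 1: θ = 9.90°; offset = 7.1·tan 9.90° = 1.2391 m.
Layer 2: sin θ = p·982 = 0.2547 → θ = 14.75°; offset = 3.7·tan 14.75° = 0.9743 m.
Total horizontal offset = 2.2135 m.

2.21 m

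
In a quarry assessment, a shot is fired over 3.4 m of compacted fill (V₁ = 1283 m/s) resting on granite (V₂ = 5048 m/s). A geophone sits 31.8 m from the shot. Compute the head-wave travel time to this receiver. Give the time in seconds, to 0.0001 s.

0.0114 s

t = x/V₂ + 2h·√(V₂²−V₁²)/(V₁V₂).
√(V₂²−V₁²) = √(5048²−1283²) = 4882.2 m/s; delay term = 2·3.4·4882.2/(1283·5048) = 0.00513 s.
t = 31.8/5048 + 0.00513 = 0.01143 s.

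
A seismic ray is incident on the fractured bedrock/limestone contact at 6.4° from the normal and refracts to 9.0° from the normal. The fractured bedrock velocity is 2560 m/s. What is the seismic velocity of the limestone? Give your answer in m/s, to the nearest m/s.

sin 6.4° = 0.1115; sin 9.0° = 0.1564.
V₂ = V₁·(sin θ₂/sin θ₁) = 2560·(0.1564/0.1115) = 3592.68 m/s.

3593 m/s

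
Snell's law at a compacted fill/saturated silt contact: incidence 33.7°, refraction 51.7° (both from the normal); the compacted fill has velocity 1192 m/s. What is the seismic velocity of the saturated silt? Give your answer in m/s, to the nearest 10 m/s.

1690 m/s

sin 33.7° = 0.5548; sin 51.7° = 0.7848.
V₂ = V₁·(sin θ₂/sin θ₁) = 1192·(0.7848/0.5548) = 1685.97 m/s.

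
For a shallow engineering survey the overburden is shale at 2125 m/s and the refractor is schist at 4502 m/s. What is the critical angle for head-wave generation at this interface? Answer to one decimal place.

28.2°

Critical incidence: sin θ_c = V₁/V₂ = 2125/4502 = 0.4720.
θ_c = arcsin 0.4720 = 28.17°.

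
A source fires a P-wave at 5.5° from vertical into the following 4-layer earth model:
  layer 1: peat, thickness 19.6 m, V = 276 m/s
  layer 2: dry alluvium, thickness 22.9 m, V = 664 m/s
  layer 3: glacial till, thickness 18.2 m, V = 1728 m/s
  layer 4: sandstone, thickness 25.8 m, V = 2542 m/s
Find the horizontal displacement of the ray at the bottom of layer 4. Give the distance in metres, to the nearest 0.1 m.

Apply Snell's law at each interface; in layer i the horizontal offset is hᵢ·tan θᵢ.
Layer 1: θ = 5.50°; offset = 19.6·tan 5.50° = 1.887 m.
Layer 2: sin θ = 664·sin 5.5°/276 = 0.2306, θ = 13.33°; offset = 22.9·tan 13.33° = 5.427 m.
Layer 3: sin θ = 1728·sin 5.5°/276 = 0.6001, θ = 36.88°; offset = 18.2·tan 36.88° = 13.653 m.
Layer 4: sin θ = 2542·sin 5.5°/276 = 0.8828, θ = 61.98°; offset = 25.8·tan 61.98° = 48.474 m.
Total horizontal offset = 69.441 m.

69.4 m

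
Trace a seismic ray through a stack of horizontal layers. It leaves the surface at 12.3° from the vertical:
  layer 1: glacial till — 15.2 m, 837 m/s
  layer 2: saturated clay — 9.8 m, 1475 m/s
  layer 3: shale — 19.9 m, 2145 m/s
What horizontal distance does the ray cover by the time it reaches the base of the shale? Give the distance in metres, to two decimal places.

20.25 m

Apply Snell's law at each interface; in layer i the horizontal offset is hᵢ·tan θᵢ.
Layer 1: θ = 12.30°; offset = 15.2·tan 12.30° = 3.3141 m.
Layer 2: sin θ = 1475·sin 12.3°/837 = 0.3754, θ = 22.05°; offset = 9.8·tan 22.05° = 3.9694 m.
Layer 3: sin θ = 2145·sin 12.3°/837 = 0.5459, θ = 33.09°; offset = 19.9·tan 33.09° = 12.9671 m.
Summing the layer offsets gives 20.2506 m.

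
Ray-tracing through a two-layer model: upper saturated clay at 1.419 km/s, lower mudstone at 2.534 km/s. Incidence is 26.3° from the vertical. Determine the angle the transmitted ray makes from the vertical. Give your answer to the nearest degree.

52°

sin θ₁/V₁ = sin θ₂/V₂ ⇒ sin θ₂ = 2.534·sin 26.3°/1.419 = 2.534·0.4431/1.419 = 0.7912.
θ₂ = sin⁻¹(0.7912) = 52.30° (from vertical).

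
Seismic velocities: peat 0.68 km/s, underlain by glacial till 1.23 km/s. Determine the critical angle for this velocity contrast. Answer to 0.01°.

33.56°

At critical incidence the refracted ray runs along the interface (θ₂ = 90°), so sin θ_c = V₁/V₂.
θ_c = arcsin(0.68/1.23) = arcsin 0.5528 = 33.56°.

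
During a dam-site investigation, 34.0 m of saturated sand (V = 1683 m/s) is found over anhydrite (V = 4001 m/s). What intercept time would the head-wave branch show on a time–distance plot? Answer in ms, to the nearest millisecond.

tᵢ = 2h·√(V₂²−V₁²)/(V₁V₂).
√(V₂²−V₁²) = √(4001²−1683²) = 3629.8 m/s.
tᵢ = 2·34.0·3629.8/(1683·4001) = 0.03666 s.

37 ms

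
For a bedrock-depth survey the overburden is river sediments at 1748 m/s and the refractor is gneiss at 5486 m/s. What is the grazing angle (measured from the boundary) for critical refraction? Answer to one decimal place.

71.4°

Critical incidence: sin θ_c = V₁/V₂ = 1748/5486 = 0.3186.
θ_c = arcsin 0.3186 = 18.58°.
Measured from the interface: 90° − 18.58° = 71.42°.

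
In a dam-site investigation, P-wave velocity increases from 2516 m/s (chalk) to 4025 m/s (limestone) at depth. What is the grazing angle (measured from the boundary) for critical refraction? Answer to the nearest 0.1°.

51.3°

At critical incidence the refracted ray runs along the interface (θ₂ = 90°), so sin θ_c = V₁/V₂.
θ_c = arcsin(2516/4025) = arcsin 0.6251 = 38.69°.
Measured from the interface: 90° − 38.69° = 51.31°.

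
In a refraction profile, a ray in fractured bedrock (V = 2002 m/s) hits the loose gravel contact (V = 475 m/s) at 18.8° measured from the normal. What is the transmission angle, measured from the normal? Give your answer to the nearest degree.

4°

sin θ₁/V₁ = sin θ₂/V₂ ⇒ sin θ₂ = 475·sin 18.8°/2002 = 475·0.3223/2002 = 0.0765.
θ₂ = arcsin 0.0765 = 4.39° from the normal.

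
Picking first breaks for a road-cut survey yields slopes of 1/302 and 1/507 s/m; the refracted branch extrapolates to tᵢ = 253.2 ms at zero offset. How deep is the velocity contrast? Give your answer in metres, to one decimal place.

47.6 m

θ_c = arcsin(302/507) = 36.56°; cos θ_c = 0.8032.
tᵢ = 2h cos θ_c/V₁ ⇒ h = tᵢ·V₁/(2 cos θ_c) = 0.2532·302/(2·0.8032) = 47.60 m.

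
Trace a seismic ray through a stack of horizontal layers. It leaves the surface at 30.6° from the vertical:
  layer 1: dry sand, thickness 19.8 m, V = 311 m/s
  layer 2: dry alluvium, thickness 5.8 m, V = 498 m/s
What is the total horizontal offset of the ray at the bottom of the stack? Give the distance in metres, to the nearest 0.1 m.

19.9 m

p = sin θ₁/V₁ = sin 30.6°/311 = 1.6368e-03 s/m is conserved through the stack.
Layer 1: θ = 30.60°; offset = 19.8·tan 30.60° = 11.710 m.
Layer 2: sin θ = p·498 = 0.8151 → θ = 54.60°; offset = 5.8·tan 54.60° = 8.161 m.
Summing the layer offsets gives 19.871 m.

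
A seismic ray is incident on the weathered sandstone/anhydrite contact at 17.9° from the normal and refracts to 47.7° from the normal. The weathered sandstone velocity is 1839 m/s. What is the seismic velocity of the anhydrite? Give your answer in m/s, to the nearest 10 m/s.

Snell's law: sin 17.9°/V₁ = sin 47.7°/V₂.
V₂ = V₁·sin 47.7°/sin 17.9° = 1839 × 2.4064 = 4425.42 m/s.

4430 m/s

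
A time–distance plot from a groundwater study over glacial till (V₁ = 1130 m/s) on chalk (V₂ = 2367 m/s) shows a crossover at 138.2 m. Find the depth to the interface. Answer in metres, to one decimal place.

x_cross = 2h·√((V₂+V₁)/(V₂−V₁)) → h = x_cross / (2·√((V₂+V₁)/(V₂−V₁))).
√((V₂+V₁)/(V₂−V₁)) = √((2367+1130)/(2367−1130)) = 1.6814.
h = 138.2 / (2·1.6814) = 41.10 m.

41.1 m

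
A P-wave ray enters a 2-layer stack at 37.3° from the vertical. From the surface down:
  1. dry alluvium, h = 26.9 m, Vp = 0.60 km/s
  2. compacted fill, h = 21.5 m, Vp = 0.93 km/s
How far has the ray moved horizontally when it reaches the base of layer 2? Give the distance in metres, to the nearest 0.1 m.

79.3 m

Ray parameter p = sin 37.3° / 0.60 km/s = 1.0100e+00 s/km.
Layer 1: θ = 37.30°; offset = 26.9·tan 37.30° = 20.492 m.
Layer 2: sin θ = p·0.93 = 0.9393 → θ = 69.93°; offset = 21.5·tan 69.93° = 58.851 m.
Summing the layer offsets gives 79.344 m.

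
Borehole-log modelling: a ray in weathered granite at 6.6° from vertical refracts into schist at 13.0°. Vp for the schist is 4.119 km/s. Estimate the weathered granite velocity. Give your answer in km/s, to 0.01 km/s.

sin 6.6° = 0.1149; sin 13.0° = 0.2250.
V₁ = V₂·(sin θ₁/sin θ₂) = 4.119·(0.1149/0.2250) = 2.10 km/s.

2.10 km/s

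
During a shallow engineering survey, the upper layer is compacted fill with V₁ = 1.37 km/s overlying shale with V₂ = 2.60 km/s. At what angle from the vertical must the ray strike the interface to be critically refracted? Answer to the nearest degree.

At critical incidence the refracted ray runs along the interface (θ₂ = 90°), so sin θ_c = V₁/V₂.
θ_c = arcsin(1.37/2.60) = arcsin 0.5269 = 31.80°.

32°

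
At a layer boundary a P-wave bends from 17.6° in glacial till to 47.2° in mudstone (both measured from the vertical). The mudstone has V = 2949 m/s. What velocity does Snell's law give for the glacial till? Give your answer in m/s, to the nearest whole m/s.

1215 m/s

Snell's law: sin 17.6°/V₁ = sin 47.2°/V₂.
V₁ = V₂·sin 17.6°/sin 47.2° = 2949 × 0.4121 = 1215.28 m/s.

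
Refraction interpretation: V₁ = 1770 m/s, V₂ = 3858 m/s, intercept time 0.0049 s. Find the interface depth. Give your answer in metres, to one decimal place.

4.9 m

h = tᵢ·V₁·V₂ / (2·√(V₂²−V₁²)).
√(V₂²−V₁²) = √(3858² − 1770²) = 3428.0 m/s.
h = 0.0049 s × 1770 × 3858 / (2 × 3428.0) = 4.88 m.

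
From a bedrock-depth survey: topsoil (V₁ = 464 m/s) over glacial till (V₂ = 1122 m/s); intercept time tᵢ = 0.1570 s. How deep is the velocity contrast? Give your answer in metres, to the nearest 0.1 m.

40.0 m

θ_c = arcsin(464/1122) = 24.43°; cos θ_c = 0.9105.
tᵢ = 2h cos θ_c/V₁ ⇒ h = tᵢ·V₁/(2 cos θ_c) = 0.157·464/(2·0.9105) = 40.01 m.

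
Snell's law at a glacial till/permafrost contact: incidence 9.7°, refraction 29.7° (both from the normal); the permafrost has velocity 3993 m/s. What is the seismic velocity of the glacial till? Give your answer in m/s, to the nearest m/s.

1358 m/s

Snell's law: sin 9.7°/V₁ = sin 29.7°/V₂.
V₁ = V₂·sin 9.7°/sin 29.7° = 3993 × 0.3401 = 1357.89 m/s.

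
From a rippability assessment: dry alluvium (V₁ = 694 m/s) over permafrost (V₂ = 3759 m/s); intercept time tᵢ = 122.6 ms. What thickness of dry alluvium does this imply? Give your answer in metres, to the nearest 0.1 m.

h = tᵢ·V₁·V₂ / (2·√(V₂²−V₁²)).
√(V₂²−V₁²) = √(3759² − 694²) = 3694.4 m/s.
h = 0.1226 s × 694 × 3759 / (2 × 3694.4) = 43.29 m.

43.3 m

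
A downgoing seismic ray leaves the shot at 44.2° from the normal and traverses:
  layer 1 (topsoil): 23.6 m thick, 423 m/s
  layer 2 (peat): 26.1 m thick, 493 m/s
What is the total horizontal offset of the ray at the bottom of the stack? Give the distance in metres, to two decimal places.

Apply Snell's law at each interface; in layer i the horizontal offset is hᵢ·tan θᵢ.
Layer 1: θ = 44.20°; offset = 23.6·tan 44.20° = 22.9500 m.
Layer 2: sin θ = 493·sin 44.2°/423 = 0.8125, θ = 54.34°; offset = 26.1·tan 54.34° = 36.3814 m.
Total horizontal offset = 59.3314 m.

59.33 m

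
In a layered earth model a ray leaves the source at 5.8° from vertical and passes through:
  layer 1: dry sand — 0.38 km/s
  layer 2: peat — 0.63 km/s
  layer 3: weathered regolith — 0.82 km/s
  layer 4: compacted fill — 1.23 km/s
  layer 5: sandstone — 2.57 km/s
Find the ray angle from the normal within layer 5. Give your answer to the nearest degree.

43°

Ray parameter p = sin 5.8° / 0.38 = 2.6594e-01 s/km.
sin θ_5 = p·V_5 = 2.6594e-01 × 2.57 = 0.6835.
θ_5 = 43.11° from the vertical.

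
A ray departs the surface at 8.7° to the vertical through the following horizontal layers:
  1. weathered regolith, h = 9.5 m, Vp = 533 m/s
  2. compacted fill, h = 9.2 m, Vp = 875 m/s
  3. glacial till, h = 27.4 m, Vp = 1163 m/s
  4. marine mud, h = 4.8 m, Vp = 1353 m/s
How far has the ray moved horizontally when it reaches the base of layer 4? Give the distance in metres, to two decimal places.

p = sin θ₁/V₁ = sin 8.7°/533 = 2.8379e-04 s/m is conserved through the stack.
Layer 1: θ = 8.70°; offset = 9.5·tan 8.70° = 1.4537 m.
Layer 2: sin θ = p·875 = 0.2483 → θ = 14.38°; offset = 9.2·tan 14.38° = 2.3584 m.
Layer 3: sin θ = p·1163 = 0.3300 → θ = 19.27°; offset = 27.4·tan 19.27° = 9.5802 m.
Layer 4: sin θ = p·1353 = 0.3840 → θ = 22.58°; offset = 4.8·tan 22.58° = 1.9961 m.
Total horizontal offset = 15.3883 m.

15.39 m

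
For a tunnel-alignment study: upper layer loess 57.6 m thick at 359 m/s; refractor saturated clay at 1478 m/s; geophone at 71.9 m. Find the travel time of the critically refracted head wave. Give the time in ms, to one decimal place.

θ_c = arcsin(V₁/V₂) = arcsin(359/1478) = 14.06°, cos θ_c = 0.9701.
Intercept time tᵢ = 2h cos θ_c / V₁ = 2·57.6·0.9701/359 = 0.31128 s.
t = x/V₂ + tᵢ = 71.9/1478 + 0.31128 = 0.35993 s.

359.9 ms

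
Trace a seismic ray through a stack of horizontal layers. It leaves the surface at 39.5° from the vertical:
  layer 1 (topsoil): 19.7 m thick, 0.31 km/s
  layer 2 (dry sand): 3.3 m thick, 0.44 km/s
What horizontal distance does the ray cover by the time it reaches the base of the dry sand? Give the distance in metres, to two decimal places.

23.17 m

Ray parameter p = sin 39.5° / 0.31 km/s = 2.0519e+00 s/km.
Layer 1: θ = 39.50°; offset = 19.7·tan 39.50° = 16.2394 m.
Layer 2: sin θ = p·0.44 = 0.9028 → θ = 64.53°; offset = 3.3·tan 64.53° = 6.9283 m.
Summing the layer offsets gives 23.1678 m.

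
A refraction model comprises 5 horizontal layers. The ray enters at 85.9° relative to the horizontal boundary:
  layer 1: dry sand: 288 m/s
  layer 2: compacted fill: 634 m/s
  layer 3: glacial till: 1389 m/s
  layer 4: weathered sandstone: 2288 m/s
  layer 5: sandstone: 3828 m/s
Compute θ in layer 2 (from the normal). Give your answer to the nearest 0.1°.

9.1°

From the normal: θ₁ = 90° − 85.9° = 4.1°.
Ray parameter p = sin 4.1° / 288 = 2.4826e-04 s/m.
sin θ_2 = p·V_2 = 2.4826e-04 × 634 = 0.1574.
θ_2 = arcsin 0.1574 = 9.06°.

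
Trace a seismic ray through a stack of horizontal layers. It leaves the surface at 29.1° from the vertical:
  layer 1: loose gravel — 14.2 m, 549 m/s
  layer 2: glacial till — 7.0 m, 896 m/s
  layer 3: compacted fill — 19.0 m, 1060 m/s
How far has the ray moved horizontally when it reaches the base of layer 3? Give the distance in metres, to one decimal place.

Ray parameter p = sin 29.1° / 549 m/s = 8.8586e-04 s/m.
Layer 1: θ = 29.10°; offset = 14.2·tan 29.10° = 7.904 m.
Layer 2: sin θ = p·896 = 0.7937 → θ = 52.54°; offset = 7.0·tan 52.54° = 9.134 m.
Layer 3: sin θ = p·1060 = 0.9390 → θ = 69.89°; offset = 19.0·tan 69.89° = 51.880 m.
Σ offsets = 68.918 m.

68.9 m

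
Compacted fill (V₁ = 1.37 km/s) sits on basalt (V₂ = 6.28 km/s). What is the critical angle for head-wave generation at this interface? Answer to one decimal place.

12.6°

At critical incidence the refracted ray runs along the interface (θ₂ = 90°), so sin θ_c = V₁/V₂.
θ_c = arcsin(1.37/6.28) = arcsin 0.2182 = 12.60°.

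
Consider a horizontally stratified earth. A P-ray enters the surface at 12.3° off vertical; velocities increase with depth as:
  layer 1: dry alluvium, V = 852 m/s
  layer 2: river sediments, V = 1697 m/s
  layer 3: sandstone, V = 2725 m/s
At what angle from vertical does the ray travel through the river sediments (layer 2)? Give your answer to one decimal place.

25.1°

Ray parameter p = sin 12.3° / 852 = 2.5004e-04 s/m.
sin θ_2 = p·V_2 = 2.5004e-04 × 1697 = 0.4243.
θ_2 = 25.11° from the vertical.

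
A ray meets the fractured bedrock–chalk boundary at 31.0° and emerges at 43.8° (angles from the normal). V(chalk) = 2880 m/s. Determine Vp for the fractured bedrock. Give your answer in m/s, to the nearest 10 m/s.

2140 m/s

sin 31.0° = 0.5150; sin 43.8° = 0.6921.
V₁ = V₂·(sin θ₁/sin θ₂) = 2880·(0.5150/0.6921) = 2143.07 m/s.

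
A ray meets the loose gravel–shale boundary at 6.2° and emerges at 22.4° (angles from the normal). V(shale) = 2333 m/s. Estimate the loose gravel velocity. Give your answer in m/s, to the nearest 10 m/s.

660 m/s

sin 6.2° = 0.1080; sin 22.4° = 0.3811.
V₁ = V₂·(sin θ₁/sin θ₂) = 2333·(0.1080/0.3811) = 661.20 m/s.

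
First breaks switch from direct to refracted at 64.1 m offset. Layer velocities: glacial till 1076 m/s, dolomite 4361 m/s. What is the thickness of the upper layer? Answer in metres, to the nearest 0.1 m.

x_cross = 2h·√((V₂+V₁)/(V₂−V₁)) → h = x_cross / (2·√((V₂+V₁)/(V₂−V₁))).
√((V₂+V₁)/(V₂−V₁)) = √((4361+1076)/(4361−1076)) = 1.2865.
h = 64.1 / (2·1.2865) = 24.91 m.

24.9 m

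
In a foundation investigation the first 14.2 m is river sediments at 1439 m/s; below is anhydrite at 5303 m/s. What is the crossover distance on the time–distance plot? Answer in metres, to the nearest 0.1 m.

x_cross = 2h·√((V₂+V₁)/(V₂−V₁)).
(V₂+V₁)/(V₂−V₁) = (5303+1439)/(5303−1439) = 1.7448; √ = 1.3209.
x_cross = 2·14.2·1.3209 = 37.51 m.

37.5 m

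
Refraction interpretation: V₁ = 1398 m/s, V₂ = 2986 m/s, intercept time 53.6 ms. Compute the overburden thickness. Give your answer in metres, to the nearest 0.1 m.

42.4 m

θ_c = arcsin(1398/2986) = 27.92°; cos θ_c = 0.8836.
tᵢ = 2h cos θ_c/V₁ ⇒ h = tᵢ·V₁/(2 cos θ_c) = 0.0536·1398/(2·0.8836) = 42.40 m.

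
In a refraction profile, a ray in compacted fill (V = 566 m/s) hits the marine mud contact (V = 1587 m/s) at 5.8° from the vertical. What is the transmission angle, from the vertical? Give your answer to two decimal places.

sin θ₁/V₁ = sin θ₂/V₂ ⇒ sin θ₂ = 1587·sin 5.8°/566 = 1587·0.1011/566 = 0.2834.
θ₂ = arcsin 0.2834 = 16.46° from the normal.

16.46°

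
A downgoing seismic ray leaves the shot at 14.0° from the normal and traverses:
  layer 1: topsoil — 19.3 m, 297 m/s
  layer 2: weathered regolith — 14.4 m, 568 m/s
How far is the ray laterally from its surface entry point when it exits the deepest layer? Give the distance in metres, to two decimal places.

Ray parameter p = sin 14.0° / 297 m/s = 8.1455e-04 s/m.
Layer 1: θ = 14.00°; offset = 19.3·tan 14.00° = 4.8120 m.
Layer 2: sin θ = p·568 = 0.4627 → θ = 27.56°; offset = 14.4·tan 27.56° = 7.5151 m.
Total horizontal offset = 12.3271 m.

12.33 m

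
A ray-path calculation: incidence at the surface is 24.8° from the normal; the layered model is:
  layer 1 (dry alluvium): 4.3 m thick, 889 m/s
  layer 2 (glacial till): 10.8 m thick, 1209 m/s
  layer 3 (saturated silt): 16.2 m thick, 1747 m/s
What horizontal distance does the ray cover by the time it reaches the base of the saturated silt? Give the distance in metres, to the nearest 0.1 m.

Apply Snell's law at each interface; in layer i the horizontal offset is hᵢ·tan θᵢ.
Layer 1: θ = 24.80°; offset = 4.3·tan 24.80° = 1.987 m.
Layer 2: sin θ = 1209·sin 24.8°/889 = 0.5704, θ = 34.78°; offset = 10.8·tan 34.78° = 7.501 m.
Layer 3: sin θ = 1747·sin 24.8°/889 = 0.8243, θ = 55.52°; offset = 16.2·tan 55.52° = 23.585 m.
Total horizontal offset = 33.072 m.

33.1 m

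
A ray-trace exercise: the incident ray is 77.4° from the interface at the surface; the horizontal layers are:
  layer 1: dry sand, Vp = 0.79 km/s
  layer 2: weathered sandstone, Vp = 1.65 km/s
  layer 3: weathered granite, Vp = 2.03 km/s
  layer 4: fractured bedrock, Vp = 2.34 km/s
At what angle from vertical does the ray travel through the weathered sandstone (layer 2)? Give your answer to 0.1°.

27.1°

From the normal: θ₁ = 90° − 77.4° = 12.6°.
Ray parameter p = sin 12.6° / 0.79 = 2.7613e-01 s/km.
sin θ_2 = p·V_2 = 2.7613e-01 × 1.65 = 0.4556.
θ_2 = 27.10° from the vertical.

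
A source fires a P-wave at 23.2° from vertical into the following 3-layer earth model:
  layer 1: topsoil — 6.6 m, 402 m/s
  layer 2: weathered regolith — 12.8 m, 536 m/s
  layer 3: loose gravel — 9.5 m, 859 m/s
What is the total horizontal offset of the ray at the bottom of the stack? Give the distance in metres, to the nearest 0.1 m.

25.5 m

p = sin θ₁/V₁ = sin 23.2°/402 = 9.7995e-04 s/m is conserved through the stack.
Layer 1: θ = 23.20°; offset = 6.6·tan 23.20° = 2.829 m.
Layer 2: sin θ = p·536 = 0.5253 → θ = 31.69°; offset = 12.8·tan 31.69° = 7.901 m.
Layer 3: sin θ = p·859 = 0.8418 → θ = 57.33°; offset = 9.5·tan 57.33° = 14.814 m.
Total horizontal offset = 25.544 m.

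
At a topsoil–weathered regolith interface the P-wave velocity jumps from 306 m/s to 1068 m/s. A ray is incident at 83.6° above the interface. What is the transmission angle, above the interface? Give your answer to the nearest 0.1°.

Angle from the normal: 90° − 83.6° = 6.4°.
sin θ₁/V₁ = sin θ₂/V₂ ⇒ sin θ₂ = 1068·sin 6.4°/306 = 1068·0.1115/306 = 0.3890.
θ₂ = arcsin 0.3890 = 22.90° from the normal.
From the interface: 90° − 22.90° = 67.10°.

67.1°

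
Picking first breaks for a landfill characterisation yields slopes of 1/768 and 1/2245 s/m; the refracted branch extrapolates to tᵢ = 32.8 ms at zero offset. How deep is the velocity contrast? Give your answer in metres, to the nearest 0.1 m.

13.4 m

h = tᵢ·V₁·V₂ / (2·√(V₂²−V₁²)).
√(V₂²−V₁²) = √(2245² − 768²) = 2109.5 m/s.
h = 0.0328 s × 768 × 2245 / (2 × 2109.5) = 13.40 m.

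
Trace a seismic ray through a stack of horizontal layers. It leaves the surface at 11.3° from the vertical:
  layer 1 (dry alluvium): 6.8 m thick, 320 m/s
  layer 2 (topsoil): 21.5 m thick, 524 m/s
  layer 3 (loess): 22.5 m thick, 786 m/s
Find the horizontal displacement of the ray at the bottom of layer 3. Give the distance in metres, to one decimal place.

p = sin θ₁/V₁ = sin 11.3°/320 = 6.1233e-04 s/m is conserved through the stack.
Layer 1: θ = 11.30°; offset = 6.8·tan 11.30° = 1.359 m.
Layer 2: sin θ = p·524 = 0.3209 → θ = 18.72°; offset = 21.5·tan 18.72° = 7.284 m.
Layer 3: sin θ = p·786 = 0.4813 → θ = 28.77°; offset = 22.5·tan 28.77° = 12.354 m.
Total horizontal offset = 20.996 m.

21.0 m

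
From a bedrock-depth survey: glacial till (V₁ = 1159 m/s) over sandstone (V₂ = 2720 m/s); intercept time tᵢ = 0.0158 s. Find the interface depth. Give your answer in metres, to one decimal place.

h = tᵢ·V₁·V₂ / (2·√(V₂²−V₁²)).
√(V₂²−V₁²) = √(2720² − 1159²) = 2460.7 m/s.
h = 0.0158 s × 1159 × 2720 / (2 × 2460.7) = 10.12 m.

10.1 m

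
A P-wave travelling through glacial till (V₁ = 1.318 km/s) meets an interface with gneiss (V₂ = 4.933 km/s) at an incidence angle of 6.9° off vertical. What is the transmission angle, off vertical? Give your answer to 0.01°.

26.72°

Snell's law: sin θ₂ = (V₂/V₁)·sin θ₁ = (4.933/1.318)·sin 6.9° = 0.4496.
θ₂ = sin⁻¹(0.4496) = 26.72° (from vertical).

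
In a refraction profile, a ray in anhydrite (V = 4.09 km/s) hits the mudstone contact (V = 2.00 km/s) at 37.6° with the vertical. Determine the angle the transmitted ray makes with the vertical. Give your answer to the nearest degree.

Snell's law: sin θ₂ = (V₂/V₁)·sin θ₁ = (2.00/4.09)·sin 37.6° = 0.2984.
θ₂ = arcsin 0.2984 = 17.36° from the normal.

17°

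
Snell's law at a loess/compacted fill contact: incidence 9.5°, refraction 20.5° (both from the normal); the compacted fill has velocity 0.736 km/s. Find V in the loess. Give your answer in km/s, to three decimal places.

0.347 km/s

sin 9.5° = 0.1650; sin 20.5° = 0.3502.
V₁ = V₂·(sin θ₁/sin θ₂) = 0.736·(0.1650/0.3502) = 0.347 km/s.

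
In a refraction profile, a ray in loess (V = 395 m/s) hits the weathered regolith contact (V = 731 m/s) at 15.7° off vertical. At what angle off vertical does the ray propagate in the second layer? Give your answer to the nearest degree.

Snell's law: sin θ₂ = (V₂/V₁)·sin θ₁ = (731/395)·sin 15.7° = 0.5008.
θ₂ = arcsin 0.5008 = 30.05° from the normal.

30°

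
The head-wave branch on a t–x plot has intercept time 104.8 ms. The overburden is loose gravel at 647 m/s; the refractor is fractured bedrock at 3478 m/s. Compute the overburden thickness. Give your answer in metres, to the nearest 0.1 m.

θ_c = arcsin(647/3478) = 10.72°; cos θ_c = 0.9825.
tᵢ = 2h cos θ_c/V₁ ⇒ h = tᵢ·V₁/(2 cos θ_c) = 0.1048·647/(2·0.9825) = 34.51 m.

34.5 m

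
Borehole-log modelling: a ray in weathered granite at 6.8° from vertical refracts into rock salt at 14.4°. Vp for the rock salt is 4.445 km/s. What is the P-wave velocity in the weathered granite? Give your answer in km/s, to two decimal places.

sin 6.8° = 0.1184; sin 14.4° = 0.2487.
V₁ = V₂·(sin θ₁/sin θ₂) = 4.445·(0.1184/0.2487) = 2.12 km/s.

2.12 km/s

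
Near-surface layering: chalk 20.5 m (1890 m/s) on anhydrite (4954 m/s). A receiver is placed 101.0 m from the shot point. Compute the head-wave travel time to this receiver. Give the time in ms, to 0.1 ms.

θ_c = arcsin(V₁/V₂) = arcsin(1890/4954) = 22.43°, cos θ_c = 0.9244.
Intercept time tᵢ = 2h cos θ_c / V₁ = 2·20.5·0.9244/1890 = 0.02005 s.
t = x/V₂ + tᵢ = 101.0/4954 + 0.02005 = 0.04044 s.

40.4 ms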